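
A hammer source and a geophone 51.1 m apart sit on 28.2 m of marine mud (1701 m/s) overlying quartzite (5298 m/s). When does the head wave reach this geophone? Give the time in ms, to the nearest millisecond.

41 ms

t = x/V₂ + 2h·√(V₂²−V₁²)/(V₁V₂).
√(V₂²−V₁²) = √(5298²−1701²) = 5017.5 m/s; delay term = 2·28.2·5017.5/(1701·5298) = 0.03140 s.
t = 51.1/5298 + 0.03140 = 0.04105 s.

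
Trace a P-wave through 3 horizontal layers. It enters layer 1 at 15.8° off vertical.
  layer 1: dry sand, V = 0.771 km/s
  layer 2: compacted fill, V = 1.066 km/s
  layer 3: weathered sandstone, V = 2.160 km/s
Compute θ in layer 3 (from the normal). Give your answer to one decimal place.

49.7°

Ray parameter p = sin 15.8° / 0.771 = 3.5315e-01 s/km.
sin θ_3 = p·V_3 = 3.5315e-01 × 2.160 = 0.7628.
θ_3 = arcsin 0.7628 = 49.71°.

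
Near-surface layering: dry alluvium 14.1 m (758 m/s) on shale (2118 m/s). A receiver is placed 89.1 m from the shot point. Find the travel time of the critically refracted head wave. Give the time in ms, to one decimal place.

t = x/V₂ + 2h·√(V₂²−V₁²)/(V₁V₂).
√(V₂²−V₁²) = √(2118²−758²) = 1977.7 m/s; delay term = 2·14.1·1977.7/(758·2118) = 0.03474 s.
t = 89.1/2118 + 0.03474 = 0.07681 s.

76.8 ms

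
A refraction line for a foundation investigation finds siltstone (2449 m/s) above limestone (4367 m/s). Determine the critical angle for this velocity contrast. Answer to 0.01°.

34.11°

Critical incidence: sin θ_c = V₁/V₂ = 2449/4367 = 0.5608.
θ_c = arcsin 0.5608 = 34.11°.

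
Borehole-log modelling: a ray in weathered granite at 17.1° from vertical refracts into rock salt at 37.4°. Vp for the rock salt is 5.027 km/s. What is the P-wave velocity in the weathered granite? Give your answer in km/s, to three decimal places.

2.434 km/s

sin 17.1° = 0.2940; sin 37.4° = 0.6074.
V₁ = V₂·(sin θ₁/sin θ₂) = 5.027·(0.2940/0.6074) = 2.434 km/s.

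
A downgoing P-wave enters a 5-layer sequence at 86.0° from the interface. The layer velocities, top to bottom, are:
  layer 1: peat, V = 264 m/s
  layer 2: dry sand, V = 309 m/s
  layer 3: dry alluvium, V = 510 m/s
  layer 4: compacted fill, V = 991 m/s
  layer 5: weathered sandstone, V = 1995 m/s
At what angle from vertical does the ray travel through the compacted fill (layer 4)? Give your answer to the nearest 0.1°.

From the normal: θ₁ = 90° − 86.0° = 4.0°.
Ray parameter p = sin 4.0° / 264 = 2.6423e-04 s/m.
sin θ_4 = p·V_4 = 2.6423e-04 × 991 = 0.2619.
θ_4 = arcsin 0.2619 = 15.18°.

15.2°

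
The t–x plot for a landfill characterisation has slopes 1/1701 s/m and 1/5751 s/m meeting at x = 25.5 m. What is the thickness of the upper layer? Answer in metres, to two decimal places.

x_cross = 2h·√((V₂+V₁)/(V₂−V₁)) → h = x_cross / (2·√((V₂+V₁)/(V₂−V₁))).
√((V₂+V₁)/(V₂−V₁)) = √((5751+1701)/(5751−1701)) = 1.3565.
h = 25.5 / (2·1.3565) = 9.40 m.

9.40 m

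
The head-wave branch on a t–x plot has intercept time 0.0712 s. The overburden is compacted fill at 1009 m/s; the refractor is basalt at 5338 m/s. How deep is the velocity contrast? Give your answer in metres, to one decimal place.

h = tᵢ·V₁·V₂ / (2·√(V₂²−V₁²)).
√(V₂²−V₁²) = √(5338² − 1009²) = 5241.8 m/s.
h = 0.0712 s × 1009 × 5338 / (2 × 5241.8) = 36.58 m.

36.6 m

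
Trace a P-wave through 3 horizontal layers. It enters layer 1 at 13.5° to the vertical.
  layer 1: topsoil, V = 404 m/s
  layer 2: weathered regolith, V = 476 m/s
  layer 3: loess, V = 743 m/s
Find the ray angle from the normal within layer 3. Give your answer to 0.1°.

25.4°

Ray parameter p = sin 13.5° / 404 = 5.7784e-04 s/m.
sin θ_3 = p·V_3 = 5.7784e-04 × 743 = 0.4293.
θ_3 = 25.43° from the vertical.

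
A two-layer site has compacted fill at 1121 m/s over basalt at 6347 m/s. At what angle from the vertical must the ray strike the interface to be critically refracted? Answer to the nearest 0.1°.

At critical incidence the refracted ray runs along the interface (θ₂ = 90°), so sin θ_c = V₁/V₂.
θ_c = arcsin(1121/6347) = arcsin 0.1766 = 10.17°.

10.2°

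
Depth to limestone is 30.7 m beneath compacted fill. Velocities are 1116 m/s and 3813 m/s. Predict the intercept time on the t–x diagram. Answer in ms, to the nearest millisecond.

tᵢ = 2h·√(V₂²−V₁²)/(V₁V₂).
√(V₂²−V₁²) = √(3813²−1116²) = 3646.0 m/s.
tᵢ = 2·30.7·3646.0/(1116·3813) = 0.05261 s.

53 ms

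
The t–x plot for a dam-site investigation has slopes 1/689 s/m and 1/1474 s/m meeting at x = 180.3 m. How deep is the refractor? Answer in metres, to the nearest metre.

x_cross = 2h·√((V₂+V₁)/(V₂−V₁)) → h = x_cross / (2·√((V₂+V₁)/(V₂−V₁))).
√((V₂+V₁)/(V₂−V₁)) = √((1474+689)/(1474−689)) = 1.6599.
h = 180.3 / (2·1.6599) = 54.31 m.

54 m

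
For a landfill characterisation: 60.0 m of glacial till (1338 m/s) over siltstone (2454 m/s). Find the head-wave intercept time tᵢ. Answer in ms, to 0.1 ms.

75.2 ms

tᵢ = 2h·√(V₂²−V₁²)/(V₁V₂).
√(V₂²−V₁²) = √(2454²−1338²) = 2057.2 m/s.
tᵢ = 2·60.0·2057.2/(1338·2454) = 0.07518 s.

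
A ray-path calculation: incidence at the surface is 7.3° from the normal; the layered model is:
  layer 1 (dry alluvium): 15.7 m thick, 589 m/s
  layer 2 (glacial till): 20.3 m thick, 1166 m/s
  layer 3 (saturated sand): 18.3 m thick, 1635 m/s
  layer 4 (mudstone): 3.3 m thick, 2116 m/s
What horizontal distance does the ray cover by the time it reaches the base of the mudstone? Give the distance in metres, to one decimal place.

15.9 m

Ray parameter p = sin 7.3° / 589 m/s = 2.1573e-04 s/m.
Layer 1: θ = 7.30°; offset = 15.7·tan 7.30° = 2.011 m.
Layer 2: sin θ = p·1166 = 0.2515 → θ = 14.57°; offset = 20.3·tan 14.57° = 5.276 m.
Layer 3: sin θ = p·1635 = 0.3527 → θ = 20.65°; offset = 18.3·tan 20.65° = 6.898 m.
Layer 4: sin θ = p·2116 = 0.4565 → θ = 27.16°; offset = 3.3·tan 27.16° = 1.693 m.
Summing the layer offsets gives 15.878 m.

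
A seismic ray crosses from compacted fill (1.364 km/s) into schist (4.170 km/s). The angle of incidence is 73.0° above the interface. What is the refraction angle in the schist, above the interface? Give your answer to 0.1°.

26.6°

Angle from the normal: 90° − 73.0° = 17.0°.
sin θ₁/V₁ = sin θ₂/V₂ ⇒ sin θ₂ = 4.170·sin 17.0°/1.364 = 4.170·0.2924/1.364 = 0.8938.
θ₂ = sin⁻¹(0.8938) = 63.36° (from vertical).
From the interface: 90° − 63.36° = 26.64°.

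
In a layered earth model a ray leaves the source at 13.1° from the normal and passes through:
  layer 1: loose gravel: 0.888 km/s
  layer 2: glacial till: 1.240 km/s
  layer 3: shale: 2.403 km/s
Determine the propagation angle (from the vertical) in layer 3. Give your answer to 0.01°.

Ray parameter p = sin 13.1° / 0.888 = 2.5524e-01 s/km.
sin θ_3 = p·V_3 = 2.5524e-01 × 2.403 = 0.6133.
θ_3 = arcsin 0.6133 = 37.83°.

37.83°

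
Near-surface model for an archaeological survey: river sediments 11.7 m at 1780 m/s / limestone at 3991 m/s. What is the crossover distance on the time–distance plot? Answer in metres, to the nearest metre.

θ_c = arcsin(1780/3991) = 26.49°, so cos θ_c = 0.8950 and tᵢ = 2h cos θ_c/V₁ = 0.0118 s.
At crossover x/V₁ = x/V₂ + tᵢ ⇒ x = tᵢ/(1/V₁ − 1/V₂) = 0.01177/(5.6180e-04 − 2.5056e-04) = 37.80 m.

38 m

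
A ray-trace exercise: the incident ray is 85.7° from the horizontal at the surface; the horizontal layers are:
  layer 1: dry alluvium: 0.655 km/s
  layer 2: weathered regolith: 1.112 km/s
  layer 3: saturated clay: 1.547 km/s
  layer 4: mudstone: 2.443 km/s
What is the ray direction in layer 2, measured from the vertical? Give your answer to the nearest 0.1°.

7.3°

From the normal: θ₁ = 90° − 85.7° = 4.3°.
Snell's law across each interface conserves sin θ / V, so sin θ_2 = V_2·sin θ₁/V₁.
sin θ_2 = 1.112 × sin 4.3° / 0.655 = 0.1273.
θ_2 = 7.31° from the vertical.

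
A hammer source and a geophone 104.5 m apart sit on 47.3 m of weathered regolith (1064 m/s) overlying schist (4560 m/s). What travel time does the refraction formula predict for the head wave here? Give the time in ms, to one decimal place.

109.4 ms

θ_c = arcsin(V₁/V₂) = arcsin(1064/4560) = 13.49°, cos θ_c = 0.9724.
Intercept time tᵢ = 2h cos θ_c / V₁ = 2·47.3·0.9724/1064 = 0.08646 s.
t = x/V₂ + tᵢ = 104.5/4560 + 0.08646 = 0.10937 s.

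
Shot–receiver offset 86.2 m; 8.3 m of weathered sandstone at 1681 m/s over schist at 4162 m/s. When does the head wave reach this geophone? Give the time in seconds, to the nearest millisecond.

0.030 s

θ_c = arcsin(V₁/V₂) = arcsin(1681/4162) = 23.82°, cos θ_c = 0.9148.
Intercept time tᵢ = 2h cos θ_c / V₁ = 2·8.3·0.9148/1681 = 0.00903 s.
t = x/V₂ + tᵢ = 86.2/4162 + 0.00903 = 0.02974 s.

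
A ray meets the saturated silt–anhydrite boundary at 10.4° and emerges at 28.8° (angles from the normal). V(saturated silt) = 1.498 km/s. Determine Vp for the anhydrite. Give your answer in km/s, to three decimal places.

sin 10.4° = 0.1805; sin 28.8° = 0.4818.
V₂ = V₁·(sin θ₂/sin θ₁) = 1.498·(0.4818/0.1805) = 3.998 km/s.

3.998 km/s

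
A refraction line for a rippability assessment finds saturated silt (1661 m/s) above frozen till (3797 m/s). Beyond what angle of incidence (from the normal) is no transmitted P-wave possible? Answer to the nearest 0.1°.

25.9°

Critical incidence: sin θ_c = V₁/V₂ = 1661/3797 = 0.4375.
θ_c = arcsin 0.4375 = 25.94°.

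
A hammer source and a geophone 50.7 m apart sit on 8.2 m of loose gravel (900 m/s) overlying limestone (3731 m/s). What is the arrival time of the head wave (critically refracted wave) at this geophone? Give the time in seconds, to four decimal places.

0.0313 s

t = x/V₂ + 2h·√(V₂²−V₁²)/(V₁V₂).
√(V₂²−V₁²) = √(3731²−900²) = 3620.8 m/s; delay term = 2·8.2·3620.8/(900·3731) = 0.01768 s.
t = 50.7/3731 + 0.01768 = 0.03127 s.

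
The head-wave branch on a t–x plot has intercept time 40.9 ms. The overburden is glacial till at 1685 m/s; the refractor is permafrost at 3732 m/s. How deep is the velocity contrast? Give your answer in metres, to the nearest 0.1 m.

h = tᵢ·V₁·V₂ / (2·√(V₂²−V₁²)).
√(V₂²−V₁²) = √(3732² − 1685²) = 3330.0 m/s.
h = 0.0409 s × 1685 × 3732 / (2 × 3330.0) = 38.62 m.

38.6 m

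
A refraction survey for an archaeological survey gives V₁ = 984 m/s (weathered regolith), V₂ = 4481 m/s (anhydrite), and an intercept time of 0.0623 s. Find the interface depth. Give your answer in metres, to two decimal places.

θ_c = arcsin(984/4481) = 12.69°; cos θ_c = 0.9756.
tᵢ = 2h cos θ_c/V₁ ⇒ h = tᵢ·V₁/(2 cos θ_c) = 0.0623·984/(2·0.9756) = 31.42 m.

31.42 m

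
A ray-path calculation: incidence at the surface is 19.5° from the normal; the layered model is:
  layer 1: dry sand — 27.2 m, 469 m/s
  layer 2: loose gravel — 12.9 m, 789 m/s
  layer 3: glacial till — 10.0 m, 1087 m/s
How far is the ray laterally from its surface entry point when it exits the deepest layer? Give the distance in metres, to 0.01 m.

30.60 m

Ray parameter p = sin 19.5° / 469 m/s = 7.1174e-04 s/m.
Layer 1: θ = 19.50°; offset = 27.2·tan 19.50° = 9.6320 m.
Layer 2: sin θ = p·789 = 0.5616 → θ = 34.16°; offset = 12.9·tan 34.16° = 8.7550 m.
Layer 3: sin θ = p·1087 = 0.7737 → θ = 50.68°; offset = 10.0·tan 50.68° = 12.2107 m.
Summing the layer offsets gives 30.5977 m.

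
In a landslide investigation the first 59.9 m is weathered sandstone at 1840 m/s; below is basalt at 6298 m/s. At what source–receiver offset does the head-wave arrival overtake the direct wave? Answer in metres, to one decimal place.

161.9 m

θ_c = arcsin(1840/6298) = 16.99°, so cos θ_c = 0.9564 and tᵢ = 2h cos θ_c/V₁ = 0.0623 s.
At crossover x/V₁ = x/V₂ + tᵢ ⇒ x = tᵢ/(1/V₁ − 1/V₂) = 0.06227/(5.4348e-04 − 1.5878e-04) = 161.86 m.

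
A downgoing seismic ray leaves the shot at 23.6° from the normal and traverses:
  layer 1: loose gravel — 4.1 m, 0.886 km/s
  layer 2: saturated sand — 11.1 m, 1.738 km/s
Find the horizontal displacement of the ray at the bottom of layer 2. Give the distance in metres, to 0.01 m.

15.87 m

Apply Snell's law at each interface; in layer i the horizontal offset is hᵢ·tan θᵢ.
Layer 1: θ = 23.60°; offset = 4.1·tan 23.60° = 1.7912 m.
Layer 2: sin θ = 1.738·sin 23.6°/0.886 = 0.7853, θ = 51.75°; offset = 11.1·tan 51.75° = 14.0811 m.
Total horizontal offset = 15.8724 m.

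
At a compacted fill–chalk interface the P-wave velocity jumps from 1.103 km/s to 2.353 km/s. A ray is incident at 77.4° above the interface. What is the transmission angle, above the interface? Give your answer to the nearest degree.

Angle from the normal: 90° − 77.4° = 12.6°.
sin θ₁/V₁ = sin θ₂/V₂ ⇒ sin θ₂ = 2.353·sin 12.6°/1.103 = 2.353·0.2181/1.103 = 0.4654.
θ₂ = arcsin 0.4654 = 27.73° from the normal.
From the interface: 90° − 27.73° = 62.27°.

62°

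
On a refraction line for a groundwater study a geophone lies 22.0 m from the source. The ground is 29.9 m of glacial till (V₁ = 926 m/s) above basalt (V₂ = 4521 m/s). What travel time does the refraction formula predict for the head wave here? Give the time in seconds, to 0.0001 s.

0.0681 s

t = x/V₂ + 2h·√(V₂²−V₁²)/(V₁V₂).
√(V₂²−V₁²) = √(4521²−926²) = 4425.2 m/s; delay term = 2·29.9·4425.2/(926·4521) = 0.06321 s.
t = 22.0/4521 + 0.06321 = 0.06808 s.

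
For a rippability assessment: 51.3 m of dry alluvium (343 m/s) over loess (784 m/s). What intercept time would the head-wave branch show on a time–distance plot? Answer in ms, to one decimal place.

θ_c = arcsin(V₁/V₂) = arcsin(343/784) = 25.94°; cos θ_c = 0.8992.
tᵢ = 2h·cos θ_c / V₁ = 2·51.3·0.8992 / 343 = 0.26898 s.

269.0 ms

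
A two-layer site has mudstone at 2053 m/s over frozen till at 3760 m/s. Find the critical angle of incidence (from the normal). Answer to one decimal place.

Critical incidence: sin θ_c = V₁/V₂ = 2053/3760 = 0.5460.
θ_c = arcsin 0.5460 = 33.09°.

33.1°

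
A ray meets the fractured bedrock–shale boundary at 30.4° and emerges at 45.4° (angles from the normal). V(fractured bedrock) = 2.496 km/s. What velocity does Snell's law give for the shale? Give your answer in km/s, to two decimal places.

Snell's law: sin 30.4°/V₁ = sin 45.4°/V₂.
V₂ = V₁·sin 45.4°/sin 30.4° = 2.496 × 1.4071 = 3.51 km/s.

3.51 km/s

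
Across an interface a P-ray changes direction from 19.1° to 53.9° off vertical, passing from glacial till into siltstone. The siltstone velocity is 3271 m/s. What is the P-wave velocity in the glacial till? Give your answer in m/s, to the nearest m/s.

1325 m/s

Snell's law: sin 19.1°/V₁ = sin 53.9°/V₂.
V₁ = V₂·sin 19.1°/sin 53.9° = 3271 × 0.4050 = 1324.68 m/s.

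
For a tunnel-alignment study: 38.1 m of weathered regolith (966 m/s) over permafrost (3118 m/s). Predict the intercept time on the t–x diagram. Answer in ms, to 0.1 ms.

θ_c = arcsin(V₁/V₂) = arcsin(966/3118) = 18.05°; cos θ_c = 0.9508.
tᵢ = 2h·cos θ_c / V₁ = 2·38.1·0.9508 / 966 = 0.07500 s.

75.0 ms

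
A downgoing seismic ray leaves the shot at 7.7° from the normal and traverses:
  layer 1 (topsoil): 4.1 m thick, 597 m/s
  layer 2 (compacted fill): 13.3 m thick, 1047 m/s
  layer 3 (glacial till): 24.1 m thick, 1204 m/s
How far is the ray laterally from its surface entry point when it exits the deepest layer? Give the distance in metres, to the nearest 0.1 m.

10.5 m

Apply Snell's law at each interface; in layer i the horizontal offset is hᵢ·tan θᵢ.
Layer 1: θ = 7.70°; offset = 4.1·tan 7.70° = 0.554 m.
Layer 2: sin θ = 1047·sin 7.7°/597 = 0.2350, θ = 13.59°; offset = 13.3·tan 13.59° = 3.215 m.
Layer 3: sin θ = 1204·sin 7.7°/597 = 0.2702, θ = 15.68°; offset = 24.1·tan 15.68° = 6.764 m.
Summing the layer offsets gives 10.533 m.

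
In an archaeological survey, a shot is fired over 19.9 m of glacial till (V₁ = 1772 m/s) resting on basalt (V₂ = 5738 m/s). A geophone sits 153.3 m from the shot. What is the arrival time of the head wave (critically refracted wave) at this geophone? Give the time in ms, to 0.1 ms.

48.1 ms

θ_c = arcsin(V₁/V₂) = arcsin(1772/5738) = 17.99°, cos θ_c = 0.9511.
Intercept time tᵢ = 2h cos θ_c / V₁ = 2·19.9·0.9511/1772 = 0.02136 s.
t = x/V₂ + tᵢ = 153.3/5738 + 0.02136 = 0.04808 s.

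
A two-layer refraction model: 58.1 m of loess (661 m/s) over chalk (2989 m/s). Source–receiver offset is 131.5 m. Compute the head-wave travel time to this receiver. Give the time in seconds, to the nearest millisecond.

t = x/V₂ + 2h·√(V₂²−V₁²)/(V₁V₂).
√(V₂²−V₁²) = √(2989²−661²) = 2915.0 m/s; delay term = 2·58.1·2915.0/(661·2989) = 0.17144 s.
t = 131.5/2989 + 0.17144 = 0.21544 s.

0.215 s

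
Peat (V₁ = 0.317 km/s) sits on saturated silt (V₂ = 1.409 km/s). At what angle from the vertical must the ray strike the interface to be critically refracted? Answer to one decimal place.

13.0°

Critical incidence: sin θ_c = V₁/V₂ = 0.317/1.409 = 0.2250.
θ_c = arcsin 0.2250 = 13.00°.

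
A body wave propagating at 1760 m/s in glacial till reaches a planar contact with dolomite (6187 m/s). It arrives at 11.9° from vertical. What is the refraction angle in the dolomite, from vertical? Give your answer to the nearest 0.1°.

46.5°

Snell's law: sin θ₂ = (V₂/V₁)·sin θ₁ = (6187/1760)·sin 11.9° = 0.7249.
θ₂ = sin⁻¹(0.7249) = 46.46° (from vertical).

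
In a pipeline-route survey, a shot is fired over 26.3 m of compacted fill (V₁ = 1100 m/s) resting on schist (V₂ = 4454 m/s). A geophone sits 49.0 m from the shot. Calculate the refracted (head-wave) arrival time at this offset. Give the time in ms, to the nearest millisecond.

t = x/V₂ + 2h·√(V₂²−V₁²)/(V₁V₂).
√(V₂²−V₁²) = √(4454²−1100²) = 4316.0 m/s; delay term = 2·26.3·4316.0/(1100·4454) = 0.04634 s.
t = 49.0/4454 + 0.04634 = 0.05734 s.

57 ms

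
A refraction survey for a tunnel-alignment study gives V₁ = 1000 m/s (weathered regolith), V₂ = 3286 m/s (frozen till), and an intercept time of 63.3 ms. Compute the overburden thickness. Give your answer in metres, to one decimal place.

33.2 m

h = tᵢ·V₁·V₂ / (2·√(V₂²−V₁²)).
√(V₂²−V₁²) = √(3286² − 1000²) = 3130.1 m/s.
h = 0.0633 s × 1000 × 3286 / (2 × 3130.1) = 33.23 m.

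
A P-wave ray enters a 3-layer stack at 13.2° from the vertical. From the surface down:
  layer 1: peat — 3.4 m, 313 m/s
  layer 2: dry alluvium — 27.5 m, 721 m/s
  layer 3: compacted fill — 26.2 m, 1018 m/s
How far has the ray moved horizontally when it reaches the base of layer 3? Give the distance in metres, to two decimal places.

46.86 m

p = sin θ₁/V₁ = sin 13.2°/313 = 7.2956e-04 s/m is conserved through the stack.
Layer 1: θ = 13.20°; offset = 3.4·tan 13.20° = 0.7975 m.
Layer 2: sin θ = p·721 = 0.5260 → θ = 31.74°; offset = 27.5·tan 31.74° = 17.0084 m.
Layer 3: sin θ = p·1018 = 0.7427 → θ = 47.96°; offset = 26.2·tan 47.96° = 29.0581 m.
Total horizontal offset = 46.8639 m.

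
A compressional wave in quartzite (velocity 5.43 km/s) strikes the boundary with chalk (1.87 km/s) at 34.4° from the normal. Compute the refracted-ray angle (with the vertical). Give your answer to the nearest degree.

Snell's law: sin θ₂ = (V₂/V₁)·sin θ₁ = (1.87/5.43)·sin 34.4° = 0.1946.
θ₂ = arcsin 0.1946 = 11.22° from the normal.

11°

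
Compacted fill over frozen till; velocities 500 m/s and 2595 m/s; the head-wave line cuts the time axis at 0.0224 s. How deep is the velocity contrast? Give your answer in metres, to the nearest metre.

θ_c = arcsin(500/2595) = 11.11°; cos θ_c = 0.9813.
tᵢ = 2h cos θ_c/V₁ ⇒ h = tᵢ·V₁/(2 cos θ_c) = 0.0224·500/(2·0.9813) = 5.71 m.

6 m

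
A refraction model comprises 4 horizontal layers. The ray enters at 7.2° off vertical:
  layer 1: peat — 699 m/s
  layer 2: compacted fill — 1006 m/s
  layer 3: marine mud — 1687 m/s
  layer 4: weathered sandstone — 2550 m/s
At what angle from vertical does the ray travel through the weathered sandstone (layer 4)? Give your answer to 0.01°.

27.21°

Ray parameter p = sin 7.2° / 699 = 1.7930e-04 s/m.
sin θ_4 = p·V_4 = 1.7930e-04 × 2550 = 0.4572.
θ_4 = 27.21° from the vertical.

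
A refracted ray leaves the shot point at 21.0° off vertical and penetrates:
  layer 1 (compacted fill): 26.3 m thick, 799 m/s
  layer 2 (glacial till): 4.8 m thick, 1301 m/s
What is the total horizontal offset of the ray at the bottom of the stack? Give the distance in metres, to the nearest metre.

Ray parameter p = sin 21.0° / 799 m/s = 4.4852e-04 s/m.
Layer 1: θ = 21.00°; offset = 26.3·tan 21.00° = 10.096 m.
Layer 2: sin θ = p·1301 = 0.5835 → θ = 35.70°; offset = 4.8·tan 35.70° = 3.449 m.
Σ offsets = 13.545 m.

14 m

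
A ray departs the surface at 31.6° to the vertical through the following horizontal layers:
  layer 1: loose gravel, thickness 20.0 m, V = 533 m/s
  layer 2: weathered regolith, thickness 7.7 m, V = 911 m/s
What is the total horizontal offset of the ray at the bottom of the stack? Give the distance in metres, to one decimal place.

27.8 m

p = sin θ₁/V₁ = sin 31.6°/533 = 9.8309e-04 s/m is conserved through the stack.
Layer 1: θ = 31.60°; offset = 20.0·tan 31.60° = 12.304 m.
Layer 2: sin θ = p·911 = 0.8956 → θ = 63.58°; offset = 7.7·tan 63.58° = 15.501 m.
Total horizontal offset = 27.805 m.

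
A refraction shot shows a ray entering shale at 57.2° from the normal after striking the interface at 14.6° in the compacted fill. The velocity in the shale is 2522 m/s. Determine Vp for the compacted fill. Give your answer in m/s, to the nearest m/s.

756 m/s

Snell's law: sin 14.6°/V₁ = sin 57.2°/V₂.
V₁ = V₂·sin 14.6°/sin 57.2° = 2522 × 0.2999 = 756.30 m/s.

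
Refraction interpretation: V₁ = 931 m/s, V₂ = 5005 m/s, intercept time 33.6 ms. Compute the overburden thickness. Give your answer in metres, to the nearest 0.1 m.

15.9 m

θ_c = arcsin(931/5005) = 10.72°; cos θ_c = 0.9825.
tᵢ = 2h cos θ_c/V₁ ⇒ h = tᵢ·V₁/(2 cos θ_c) = 0.0336·931/(2·0.9825) = 15.92 m.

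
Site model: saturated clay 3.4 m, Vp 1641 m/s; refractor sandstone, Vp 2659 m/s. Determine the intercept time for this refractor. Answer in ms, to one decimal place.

θ_c = arcsin(V₁/V₂) = arcsin(1641/2659) = 38.11°; cos θ_c = 0.7868.
tᵢ = 2h·cos θ_c / V₁ = 2·3.4·0.7868 / 1641 = 0.00326 s.

3.3 ms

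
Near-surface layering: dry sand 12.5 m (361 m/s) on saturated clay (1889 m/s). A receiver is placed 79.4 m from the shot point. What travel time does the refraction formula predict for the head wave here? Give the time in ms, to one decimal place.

110.0 ms

θ_c = arcsin(V₁/V₂) = arcsin(361/1889) = 11.02°, cos θ_c = 0.9816.
Intercept time tᵢ = 2h cos θ_c / V₁ = 2·12.5·0.9816/361 = 0.06798 s.
t = x/V₂ + tᵢ = 79.4/1889 + 0.06798 = 0.11001 s.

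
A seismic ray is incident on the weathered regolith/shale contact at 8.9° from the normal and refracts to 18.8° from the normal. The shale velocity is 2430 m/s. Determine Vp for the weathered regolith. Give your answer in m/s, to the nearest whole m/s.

1167 m/s

Snell's law: sin 8.9°/V₁ = sin 18.8°/V₂.
V₁ = V₂·sin 8.9°/sin 18.8° = 2430 × 0.4801 = 1166.57 m/s.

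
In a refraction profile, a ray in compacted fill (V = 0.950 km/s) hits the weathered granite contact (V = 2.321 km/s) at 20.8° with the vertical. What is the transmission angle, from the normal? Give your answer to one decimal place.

Snell's law: sin θ₂ = (V₂/V₁)·sin θ₁ = (2.321/0.950)·sin 20.8° = 0.8676.
θ₂ = arcsin 0.8676 = 60.18° from the normal.

60.2°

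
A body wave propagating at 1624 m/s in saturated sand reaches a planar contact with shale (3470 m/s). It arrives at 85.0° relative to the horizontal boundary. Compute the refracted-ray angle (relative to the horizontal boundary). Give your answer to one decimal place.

Angle from the normal: 90° − 85.0° = 5.0°.
Snell's law: sin θ₂ = (V₂/V₁)·sin θ₁ = (3470/1624)·sin 5.0° = 0.1862.
θ₂ = sin⁻¹(0.1862) = 10.73° (from vertical).
From the interface: 90° − 10.73° = 79.27°.

79.3°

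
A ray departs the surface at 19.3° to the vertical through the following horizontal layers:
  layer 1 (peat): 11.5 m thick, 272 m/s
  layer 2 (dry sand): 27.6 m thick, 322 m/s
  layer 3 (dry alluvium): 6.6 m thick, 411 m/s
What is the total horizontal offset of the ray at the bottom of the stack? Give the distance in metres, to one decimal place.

p = sin θ₁/V₁ = sin 19.3°/272 = 1.2151e-03 s/m is conserved through the stack.
Layer 1: θ = 19.30°; offset = 11.5·tan 19.30° = 4.027 m.
Layer 2: sin θ = p·322 = 0.3913 → θ = 23.03°; offset = 27.6·tan 23.03° = 11.735 m.
Layer 3: sin θ = p·411 = 0.4994 → θ = 29.96°; offset = 6.6·tan 29.96° = 3.805 m.
Total horizontal offset = 19.566 m.

19.6 m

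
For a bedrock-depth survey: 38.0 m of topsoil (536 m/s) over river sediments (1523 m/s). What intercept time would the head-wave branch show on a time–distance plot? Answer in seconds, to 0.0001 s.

0.1327 s

θ_c = arcsin(V₁/V₂) = arcsin(536/1523) = 20.61°; cos θ_c = 0.9360.
tᵢ = 2h·cos θ_c / V₁ = 2·38.0·0.9360 / 536 = 0.13272 s.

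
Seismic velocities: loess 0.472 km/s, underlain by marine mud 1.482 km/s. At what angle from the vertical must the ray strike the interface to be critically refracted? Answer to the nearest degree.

Critical incidence: sin θ_c = V₁/V₂ = 0.472/1.482 = 0.3185.
θ_c = arcsin 0.3185 = 18.57°.

19°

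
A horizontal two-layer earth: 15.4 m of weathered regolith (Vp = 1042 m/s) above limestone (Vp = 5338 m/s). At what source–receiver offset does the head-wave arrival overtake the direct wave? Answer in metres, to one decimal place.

x_cross = 2h·√((V₂+V₁)/(V₂−V₁)).
(V₂+V₁)/(V₂−V₁) = (5338+1042)/(5338−1042) = 1.4851; √ = 1.2186.
x_cross = 2·15.4·1.2186 = 37.53 m.

37.5 m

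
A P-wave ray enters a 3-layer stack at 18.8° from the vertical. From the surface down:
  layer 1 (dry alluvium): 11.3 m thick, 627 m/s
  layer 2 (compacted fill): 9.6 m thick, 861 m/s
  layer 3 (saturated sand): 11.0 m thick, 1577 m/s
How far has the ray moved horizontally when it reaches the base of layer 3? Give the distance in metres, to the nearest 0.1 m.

Apply Snell's law at each interface; in layer i the horizontal offset is hᵢ·tan θᵢ.
Layer 1: θ = 18.80°; offset = 11.3·tan 18.80° = 3.847 m.
Layer 2: sin θ = 861·sin 18.8°/627 = 0.4425, θ = 26.27°; offset = 9.6·tan 26.27° = 4.738 m.
Layer 3: sin θ = 1577·sin 18.8°/627 = 0.8105, θ = 54.15°; offset = 11.0·tan 54.15° = 15.224 m.
Total horizontal offset = 23.808 m.

23.8 m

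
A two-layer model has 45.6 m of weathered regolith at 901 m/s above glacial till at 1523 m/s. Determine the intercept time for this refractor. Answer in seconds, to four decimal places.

tᵢ = 2h·√(V₂²−V₁²)/(V₁V₂).
√(V₂²−V₁²) = √(1523²−901²) = 1227.9 m/s.
tᵢ = 2·45.6·1227.9/(901·1523) = 0.08161 s.

0.0816 s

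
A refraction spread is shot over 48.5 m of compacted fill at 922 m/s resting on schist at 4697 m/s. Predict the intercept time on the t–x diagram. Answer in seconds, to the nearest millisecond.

θ_c = arcsin(V₁/V₂) = arcsin(922/4697) = 11.32°; cos θ_c = 0.9805.
tᵢ = 2h·cos θ_c / V₁ = 2·48.5·0.9805 / 922 = 0.10316 s.

0.103 s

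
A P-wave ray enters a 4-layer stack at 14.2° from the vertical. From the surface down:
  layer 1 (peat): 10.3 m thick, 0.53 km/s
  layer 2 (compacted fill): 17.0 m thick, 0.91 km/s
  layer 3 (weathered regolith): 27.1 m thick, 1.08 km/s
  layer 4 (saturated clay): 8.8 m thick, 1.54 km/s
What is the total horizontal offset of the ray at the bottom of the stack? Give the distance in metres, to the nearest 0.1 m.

35.1 m

Ray parameter p = sin 14.2° / 0.53 km/s = 4.6284e-01 s/km.
Layer 1: θ = 14.20°; offset = 10.3·tan 14.20° = 2.606 m.
Layer 2: sin θ = p·0.91 = 0.4212 → θ = 24.91°; offset = 17.0·tan 24.91° = 7.895 m.
Layer 3: sin θ = p·1.08 = 0.4999 → θ = 29.99°; offset = 27.1·tan 29.99° = 15.641 m.
Layer 4: sin θ = p·1.54 = 0.7128 → θ = 45.46°; offset = 8.8·tan 45.46° = 8.943 m.
Σ offsets = 35.085 m.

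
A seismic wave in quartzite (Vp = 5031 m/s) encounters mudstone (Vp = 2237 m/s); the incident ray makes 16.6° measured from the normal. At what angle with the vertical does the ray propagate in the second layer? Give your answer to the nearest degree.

7°

Snell's law: sin θ₂ = (V₂/V₁)·sin θ₁ = (2237/5031)·sin 16.6° = 0.1270.
θ₂ = sin⁻¹(0.1270) = 7.30° (from vertical).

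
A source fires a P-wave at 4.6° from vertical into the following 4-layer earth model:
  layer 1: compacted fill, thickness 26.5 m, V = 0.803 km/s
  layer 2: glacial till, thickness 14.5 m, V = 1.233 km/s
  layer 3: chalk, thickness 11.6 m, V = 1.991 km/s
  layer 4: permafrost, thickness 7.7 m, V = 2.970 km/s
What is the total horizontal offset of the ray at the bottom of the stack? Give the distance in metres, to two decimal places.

8.68 m

Ray parameter p = sin 4.6° / 0.803 km/s = 9.9874e-02 s/km.
Layer 1: θ = 4.60°; offset = 26.5·tan 4.60° = 2.1321 m.
Layer 2: sin θ = p·1.233 = 0.1231 → θ = 7.07°; offset = 14.5·tan 7.07° = 1.7993 m.
Layer 3: sin θ = p·1.991 = 0.1988 → θ = 11.47°; offset = 11.6·tan 11.47° = 2.3537 m.
Layer 4: sin θ = p·2.970 = 0.2966 → θ = 17.26°; offset = 7.7·tan 17.26° = 2.3917 m.
Summing the layer offsets gives 8.6768 m.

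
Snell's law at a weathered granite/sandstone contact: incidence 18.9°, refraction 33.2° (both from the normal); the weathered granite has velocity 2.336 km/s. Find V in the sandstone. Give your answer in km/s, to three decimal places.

Snell's law: sin 18.9°/V₁ = sin 33.2°/V₂.
V₂ = V₁·sin 33.2°/sin 18.9° = 2.336 × 1.6904 = 3.949 km/s.

3.949 km/s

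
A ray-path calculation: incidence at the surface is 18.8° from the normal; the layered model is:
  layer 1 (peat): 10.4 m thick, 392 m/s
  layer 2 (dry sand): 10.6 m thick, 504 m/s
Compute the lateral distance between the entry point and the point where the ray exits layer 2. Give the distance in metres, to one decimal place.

Apply Snell's law at each interface; in layer i the horizontal offset is hᵢ·tan θᵢ.
Layer 1: θ = 18.80°; offset = 10.4·tan 18.80° = 3.540 m.
Layer 2: sin θ = 504·sin 18.8°/392 = 0.4143, θ = 24.48°; offset = 10.6·tan 24.48° = 4.826 m.
Summing the layer offsets gives 8.366 m.

8.4 m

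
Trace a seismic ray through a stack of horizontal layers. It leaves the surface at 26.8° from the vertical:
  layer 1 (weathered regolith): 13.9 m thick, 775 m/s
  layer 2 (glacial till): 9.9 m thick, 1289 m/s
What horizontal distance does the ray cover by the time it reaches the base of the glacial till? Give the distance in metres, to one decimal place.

Apply Snell's law at each interface; in layer i the horizontal offset is hᵢ·tan θᵢ.
Layer 1: θ = 26.80°; offset = 13.9·tan 26.80° = 7.021 m.
Layer 2: sin θ = 1289·sin 26.8°/775 = 0.7499, θ = 48.58°; offset = 9.9·tan 48.58° = 11.223 m.
Summing the layer offsets gives 18.244 m.

18.2 m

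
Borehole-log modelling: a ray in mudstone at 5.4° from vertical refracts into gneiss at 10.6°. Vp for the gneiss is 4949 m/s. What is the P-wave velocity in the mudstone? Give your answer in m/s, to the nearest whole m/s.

Snell's law: sin 5.4°/V₁ = sin 10.6°/V₂.
V₁ = V₂·sin 5.4°/sin 10.6° = 4949 × 0.5116 = 2531.88 m/s.

2532 m/s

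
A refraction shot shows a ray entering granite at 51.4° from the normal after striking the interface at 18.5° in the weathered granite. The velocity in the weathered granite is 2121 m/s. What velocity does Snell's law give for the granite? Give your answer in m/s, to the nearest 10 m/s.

5220 m/s

sin 18.5° = 0.3173; sin 51.4° = 0.7815.
V₂ = V₁·(sin θ₂/sin θ₁) = 2121·(0.7815/0.3173) = 5224.02 m/s.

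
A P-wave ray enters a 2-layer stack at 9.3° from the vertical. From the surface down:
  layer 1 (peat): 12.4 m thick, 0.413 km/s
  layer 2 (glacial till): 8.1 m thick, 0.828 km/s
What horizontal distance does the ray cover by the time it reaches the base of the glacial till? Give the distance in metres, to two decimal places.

4.80 m

Apply Snell's law at each interface; in layer i the horizontal offset is hᵢ·tan θᵢ.
Layer 1: θ = 9.30°; offset = 12.4·tan 9.30° = 2.0306 m.
Layer 2: sin θ = 0.828·sin 9.3°/0.413 = 0.3240, θ = 18.90°; offset = 8.1·tan 18.90° = 2.7739 m.
Σ offsets = 4.8045 m.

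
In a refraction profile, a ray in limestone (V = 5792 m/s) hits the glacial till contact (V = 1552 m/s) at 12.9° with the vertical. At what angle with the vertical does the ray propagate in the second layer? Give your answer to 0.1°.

3.4°

Snell's law: sin θ₂ = (V₂/V₁)·sin θ₁ = (1552/5792)·sin 12.9° = 0.0598.
θ₂ = arcsin 0.0598 = 3.43° from the normal.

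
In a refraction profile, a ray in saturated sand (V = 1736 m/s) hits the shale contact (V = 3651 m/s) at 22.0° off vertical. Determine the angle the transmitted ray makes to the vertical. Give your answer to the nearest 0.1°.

sin θ₁/V₁ = sin θ₂/V₂ ⇒ sin θ₂ = 3651·sin 22.0°/1736 = 3651·0.3746/1736 = 0.7878.
θ₂ = sin⁻¹(0.7878) = 51.98° (from vertical).

52.0°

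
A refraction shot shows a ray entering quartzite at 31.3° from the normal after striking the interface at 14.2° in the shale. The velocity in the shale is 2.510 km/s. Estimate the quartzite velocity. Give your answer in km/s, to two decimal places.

Snell's law: sin 14.2°/V₁ = sin 31.3°/V₂.
V₂ = V₁·sin 31.3°/sin 14.2° = 2.510 × 2.1178 = 5.32 km/s.

5.32 km/s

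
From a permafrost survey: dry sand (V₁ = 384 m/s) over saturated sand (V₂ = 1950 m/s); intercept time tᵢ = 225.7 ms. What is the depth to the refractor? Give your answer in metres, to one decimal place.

44.2 m

θ_c = arcsin(384/1950) = 11.36°; cos θ_c = 0.9804.
tᵢ = 2h cos θ_c/V₁ ⇒ h = tᵢ·V₁/(2 cos θ_c) = 0.2257·384/(2·0.9804) = 44.20 m.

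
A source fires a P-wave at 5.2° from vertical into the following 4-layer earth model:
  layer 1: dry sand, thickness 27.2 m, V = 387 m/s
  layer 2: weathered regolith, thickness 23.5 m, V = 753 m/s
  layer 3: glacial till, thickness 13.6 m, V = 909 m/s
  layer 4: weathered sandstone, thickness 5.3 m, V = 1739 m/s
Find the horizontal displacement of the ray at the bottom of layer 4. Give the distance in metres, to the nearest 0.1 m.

12.0 m

p = sin θ₁/V₁ = sin 5.2°/387 = 2.3419e-04 s/m is conserved through the stack.
Layer 1: θ = 5.20°; offset = 27.2·tan 5.20° = 2.475 m.
Layer 2: sin θ = p·753 = 0.1763 → θ = 10.16°; offset = 23.5·tan 10.16° = 4.210 m.
Layer 3: sin θ = p·909 = 0.2129 → θ = 12.29°; offset = 13.6·tan 12.29° = 2.963 m.
Layer 4: sin θ = p·1739 = 0.4073 → θ = 24.03°; offset = 5.3·tan 24.03° = 2.363 m.
Σ offsets = 12.012 m.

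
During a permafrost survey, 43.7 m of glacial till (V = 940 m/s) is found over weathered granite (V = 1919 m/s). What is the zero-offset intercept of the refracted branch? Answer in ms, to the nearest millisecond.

tᵢ = 2h·√(V₂²−V₁²)/(V₁V₂).
√(V₂²−V₁²) = √(1919²−940²) = 1673.0 m/s.
tᵢ = 2·43.7·1673.0/(940·1919) = 0.08106 s.

81 ms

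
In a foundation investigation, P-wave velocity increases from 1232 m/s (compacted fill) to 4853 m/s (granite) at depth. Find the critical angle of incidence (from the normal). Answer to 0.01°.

14.71°

Critical incidence: sin θ_c = V₁/V₂ = 1232/4853 = 0.2539.
θ_c = arcsin 0.2539 = 14.71°.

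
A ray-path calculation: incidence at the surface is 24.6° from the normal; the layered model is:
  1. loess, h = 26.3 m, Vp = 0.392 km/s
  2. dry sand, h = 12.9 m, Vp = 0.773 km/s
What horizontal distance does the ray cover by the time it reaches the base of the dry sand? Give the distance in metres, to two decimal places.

Apply Snell's law at each interface; in layer i the horizontal offset is hᵢ·tan θᵢ.
Layer 1: θ = 24.60°; offset = 26.3·tan 24.60° = 12.0411 m.
Layer 2: sin θ = 0.773·sin 24.6°/0.392 = 0.8209, θ = 55.17°; offset = 12.9·tan 55.17° = 18.5420 m.
Total horizontal offset = 30.5831 m.

30.58 m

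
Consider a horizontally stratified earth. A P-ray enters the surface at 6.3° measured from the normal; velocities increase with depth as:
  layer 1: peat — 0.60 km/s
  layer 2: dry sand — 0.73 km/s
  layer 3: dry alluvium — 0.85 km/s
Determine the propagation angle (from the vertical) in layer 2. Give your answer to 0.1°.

7.7°

Snell's law across each interface conserves sin θ / V, so sin θ_2 = V_2·sin θ₁/V₁.
sin θ_2 = 0.73 × sin 6.3° / 0.60 = 0.1335.
θ_2 = arcsin 0.1335 = 7.67°.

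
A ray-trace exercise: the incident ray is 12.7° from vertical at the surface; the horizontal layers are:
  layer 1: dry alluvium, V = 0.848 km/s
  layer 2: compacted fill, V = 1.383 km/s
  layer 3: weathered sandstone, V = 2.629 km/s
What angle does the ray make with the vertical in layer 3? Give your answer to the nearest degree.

43°

Snell's law across each interface conserves sin θ / V, so sin θ_3 = V_3·sin θ₁/V₁.
sin θ_3 = 2.629 × sin 12.7° / 0.848 = 0.6816.
θ_3 = 42.97° from the vertical.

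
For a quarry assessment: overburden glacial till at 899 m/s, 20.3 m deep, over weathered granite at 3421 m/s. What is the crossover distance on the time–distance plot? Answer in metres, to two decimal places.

θ_c = arcsin(899/3421) = 15.24°, so cos θ_c = 0.9649 and tᵢ = 2h cos θ_c/V₁ = 0.0436 s.
At crossover x/V₁ = x/V₂ + tᵢ ⇒ x = tᵢ/(1/V₁ − 1/V₂) = 0.04357/(1.1123e-03 − 2.9231e-04) = 53.14 m.

53.14 m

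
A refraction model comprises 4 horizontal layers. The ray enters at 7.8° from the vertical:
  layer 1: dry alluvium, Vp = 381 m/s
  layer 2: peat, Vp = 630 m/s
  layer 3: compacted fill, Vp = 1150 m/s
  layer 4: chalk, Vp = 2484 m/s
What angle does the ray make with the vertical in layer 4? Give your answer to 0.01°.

62.23°

Ray parameter p = sin 7.8° / 381 = 3.5621e-04 s/m.
sin θ_4 = p·V_4 = 3.5621e-04 × 2484 = 0.8848.
θ_4 = 62.23° from the vertical.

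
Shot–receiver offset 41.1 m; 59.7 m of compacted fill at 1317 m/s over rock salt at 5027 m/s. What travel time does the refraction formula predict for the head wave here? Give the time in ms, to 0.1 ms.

95.7 ms

θ_c = arcsin(V₁/V₂) = arcsin(1317/5027) = 15.19°, cos θ_c = 0.9651.
Intercept time tᵢ = 2h cos θ_c / V₁ = 2·59.7·0.9651/1317 = 0.08749 s.
t = x/V₂ + tᵢ = 41.1/5027 + 0.08749 = 0.09567 s.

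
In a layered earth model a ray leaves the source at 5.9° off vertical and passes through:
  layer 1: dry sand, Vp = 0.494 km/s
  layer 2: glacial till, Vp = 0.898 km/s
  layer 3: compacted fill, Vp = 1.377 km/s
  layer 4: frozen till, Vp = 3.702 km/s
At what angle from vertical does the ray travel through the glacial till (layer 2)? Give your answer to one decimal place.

Ray parameter p = sin 5.9° / 0.494 = 2.0808e-01 s/km.
sin θ_2 = p·V_2 = 2.0808e-01 × 0.898 = 0.1869.
θ_2 = 10.77° from the vertical.

10.8°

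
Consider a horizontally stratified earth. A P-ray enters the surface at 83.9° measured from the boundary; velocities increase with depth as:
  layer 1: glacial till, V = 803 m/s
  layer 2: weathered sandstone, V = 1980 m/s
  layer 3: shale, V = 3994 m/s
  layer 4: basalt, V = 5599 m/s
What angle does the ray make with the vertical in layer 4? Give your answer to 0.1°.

From the normal: θ₁ = 90° − 83.9° = 6.1°.
Snell's law across each interface conserves sin θ / V, so sin θ_4 = V_4·sin θ₁/V₁.
sin θ_4 = 5599 × sin 6.1° / 803 = 0.7409.
θ_4 = 47.81° from the vertical.

47.8°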